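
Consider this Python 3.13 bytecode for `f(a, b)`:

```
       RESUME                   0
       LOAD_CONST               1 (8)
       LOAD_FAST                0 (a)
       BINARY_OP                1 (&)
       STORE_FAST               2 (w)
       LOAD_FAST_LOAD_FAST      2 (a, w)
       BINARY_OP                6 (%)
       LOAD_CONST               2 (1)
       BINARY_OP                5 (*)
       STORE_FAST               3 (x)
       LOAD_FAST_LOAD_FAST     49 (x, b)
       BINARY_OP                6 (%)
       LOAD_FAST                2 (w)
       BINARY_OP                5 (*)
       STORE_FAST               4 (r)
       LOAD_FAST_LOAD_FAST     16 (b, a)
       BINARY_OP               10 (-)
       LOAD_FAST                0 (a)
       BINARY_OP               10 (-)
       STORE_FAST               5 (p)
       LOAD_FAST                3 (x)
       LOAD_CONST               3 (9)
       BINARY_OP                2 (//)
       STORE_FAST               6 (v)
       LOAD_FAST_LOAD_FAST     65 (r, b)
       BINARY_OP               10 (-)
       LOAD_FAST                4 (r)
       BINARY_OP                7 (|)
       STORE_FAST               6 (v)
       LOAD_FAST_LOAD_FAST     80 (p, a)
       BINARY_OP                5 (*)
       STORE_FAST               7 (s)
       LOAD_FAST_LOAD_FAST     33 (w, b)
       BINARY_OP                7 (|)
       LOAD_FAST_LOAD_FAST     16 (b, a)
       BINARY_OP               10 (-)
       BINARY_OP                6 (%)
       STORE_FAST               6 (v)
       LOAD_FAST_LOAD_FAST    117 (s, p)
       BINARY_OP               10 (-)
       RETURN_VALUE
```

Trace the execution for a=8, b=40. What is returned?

LOAD_CONST → push 8. Stack: [8]
LOAD_FAST a → push 8. Stack: [8, 8]
BINARY_OP & → 8 & 8 = 8. Stack: [8]
STORE_FAST w → w=8. Stack: []
LOAD_FAST_LOAD_FAST a,w → push 8,8. Stack: [8, 8]
BINARY_OP % → 8 % 8 = 0. Stack: [0]
LOAD_CONST → push 1. Stack: [0, 1]
BINARY_OP * → 0 * 1 = 0. Stack: [0]
STORE_FAST x → x=0. Stack: []
LOAD_FAST_LOAD_FAST x,b → push 0,40. Stack: [0, 40]
BINARY_OP % → 0 % 40 = 0. Stack: [0]
LOAD_FAST w → push 8. Stack: [0, 8]
BINARY_OP * → 0 * 8 = 0. Stack: [0]
STORE_FAST r → r=0. Stack: []
LOAD_FAST_LOAD_FAST b,a → push 40,8. Stack: [40, 8]
BINARY_OP - → 40 - 8 = 32. Stack: [32]
LOAD_FAST a → push 8. Stack: [32, 8]
BINARY_OP - → 32 - 8 = 24. Stack: [24]
STORE_FAST p → p=24. Stack: []
LOAD_FAST x → push 0. Stack: [0]
LOAD_CONST → push 9. Stack: [0, 9]
BINARY_OP // → 0 // 9 = 0. Stack: [0]
STORE_FAST v → v=0. Stack: []
LOAD_FAST_LOAD_FAST r,b → push 0,40. Stack: [0, 40]
BINARY_OP - → 0 - 40 = -40. Stack: [-40]
LOAD_FAST r → push 0. Stack: [-40, 0]
BINARY_OP | → -40 | 0 = -40. Stack: [-40]
STORE_FAST v → v=-40. Stack: []
LOAD_FAST_LOAD_FAST p,a → push 24,8. Stack: [24, 8]
BINARY_OP * → 24 * 8 = 192. Stack: [192]
STORE_FAST s → s=192. Stack: []
LOAD_FAST_LOAD_FAST w,b → push 8,40. Stack: [8, 40]
BINARY_OP | → 8 | 40 = 40. Stack: [40]
LOAD_FAST_LOAD_FAST b,a → push 40,8. Stack: [40, 40, 8]
BINARY_OP - → 40 - 8 = 32. Stack: [40, 32]
BINARY_OP % → 40 % 32 = 8. Stack: [8]
STORE_FAST v → v=8. Stack: []
LOAD_FAST_LOAD_FAST s,p → push 192,24. Stack: [192, 24]
BINARY_OP - → 192 - 24 = 168. Stack: [168]
RETURN_VALUE → return 168.

168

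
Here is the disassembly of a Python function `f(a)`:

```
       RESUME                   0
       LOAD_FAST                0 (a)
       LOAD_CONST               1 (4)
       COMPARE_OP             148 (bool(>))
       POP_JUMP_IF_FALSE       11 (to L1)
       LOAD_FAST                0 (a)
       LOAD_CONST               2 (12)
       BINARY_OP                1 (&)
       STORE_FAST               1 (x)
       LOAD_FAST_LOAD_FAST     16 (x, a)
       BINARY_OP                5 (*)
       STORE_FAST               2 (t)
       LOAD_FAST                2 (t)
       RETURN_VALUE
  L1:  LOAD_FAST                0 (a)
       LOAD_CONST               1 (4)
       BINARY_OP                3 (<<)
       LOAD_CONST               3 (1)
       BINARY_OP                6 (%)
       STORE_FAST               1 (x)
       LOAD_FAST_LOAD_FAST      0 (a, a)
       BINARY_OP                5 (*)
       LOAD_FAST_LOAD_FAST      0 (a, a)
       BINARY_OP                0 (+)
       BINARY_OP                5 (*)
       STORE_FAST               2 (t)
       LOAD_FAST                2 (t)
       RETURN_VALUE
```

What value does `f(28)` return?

336

LOAD_FAST a → push 28. Stack: [28]
LOAD_CONST → push 4. Stack: [28, 4]
COMPARE_OP bool(>) → 28 vs 4 = True. Stack: [True]
POP_JUMP_IF_FALSE → pop True; no jump. Stack: []
LOAD_FAST a → push 28. Stack: [28]
LOAD_CONST → push 12. Stack: [28, 12]
BINARY_OP & → 28 & 12 = 12. Stack: [12]
STORE_FAST x → x=12. Stack: []
LOAD_FAST_LOAD_FAST x,a → push 12,28. Stack: [12, 28]
BINARY_OP * → 12 * 28 = 336. Stack: [336]
STORE_FAST t → t=336. Stack: []
LOAD_FAST t → push 336. Stack: [336]
RETURN_VALUE → return 336.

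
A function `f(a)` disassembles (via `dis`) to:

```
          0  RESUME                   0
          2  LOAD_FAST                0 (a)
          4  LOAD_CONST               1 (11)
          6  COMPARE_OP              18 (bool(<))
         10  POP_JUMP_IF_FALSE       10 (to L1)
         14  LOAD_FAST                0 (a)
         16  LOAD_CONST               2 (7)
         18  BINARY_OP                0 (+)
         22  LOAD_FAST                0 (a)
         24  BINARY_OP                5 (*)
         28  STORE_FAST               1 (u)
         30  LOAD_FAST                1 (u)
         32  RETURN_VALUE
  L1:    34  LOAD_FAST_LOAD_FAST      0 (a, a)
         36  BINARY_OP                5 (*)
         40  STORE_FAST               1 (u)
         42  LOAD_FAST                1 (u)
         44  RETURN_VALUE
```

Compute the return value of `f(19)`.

LOAD_FAST a → push 19. Stack: [19]
LOAD_CONST → push 11. Stack: [19, 11]
COMPARE_OP bool(<) → 19 vs 11 = False. Stack: [False]
POP_JUMP_IF_FALSE → pop False; jump. Stack: []
LOAD_FAST_LOAD_FAST a,a → push 19,19. Stack: [19, 19]
BINARY_OP * → 19 * 19 = 361. Stack: [361]
STORE_FAST u → u=361. Stack: []
LOAD_FAST u → push 361. Stack: [361]
RETURN_VALUE → return 361.

361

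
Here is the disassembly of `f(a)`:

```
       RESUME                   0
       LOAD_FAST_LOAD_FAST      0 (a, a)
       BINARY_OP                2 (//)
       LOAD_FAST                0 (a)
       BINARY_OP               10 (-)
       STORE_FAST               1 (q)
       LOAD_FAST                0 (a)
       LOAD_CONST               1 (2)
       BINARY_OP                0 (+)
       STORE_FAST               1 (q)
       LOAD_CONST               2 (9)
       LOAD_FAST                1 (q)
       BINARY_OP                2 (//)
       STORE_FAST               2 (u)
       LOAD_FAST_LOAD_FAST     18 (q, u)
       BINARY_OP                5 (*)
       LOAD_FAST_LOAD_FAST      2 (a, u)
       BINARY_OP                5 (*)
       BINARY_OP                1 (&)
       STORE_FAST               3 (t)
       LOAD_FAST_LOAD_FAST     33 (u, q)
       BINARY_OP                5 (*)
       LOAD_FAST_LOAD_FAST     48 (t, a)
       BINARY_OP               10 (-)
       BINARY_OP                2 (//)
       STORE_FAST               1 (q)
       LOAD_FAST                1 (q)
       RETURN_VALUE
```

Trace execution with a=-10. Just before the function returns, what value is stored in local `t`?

LOAD_FAST_LOAD_FAST a,a → push -10,-10. Stack: [-10, -10]
BINARY_OP // → -10 // -10 = 1. Stack: [1]
LOAD_FAST a → push -10. Stack: [1, -10]
BINARY_OP - → 1 - -10 = 11. Stack: [11]
STORE_FAST q → q=11. Stack: []
LOAD_FAST a → push -10. Stack: [-10]
LOAD_CONST → push 2. Stack: [-10, 2]
BINARY_OP + → -10 + 2 = -8. Stack: [-8]
STORE_FAST q → q=-8. Stack: []
LOAD_CONST → push 9. Stack: [9]
LOAD_FAST q → push -8. Stack: [9, -8]
BINARY_OP // → 9 // -8 = -2. Stack: [-2]
STORE_FAST u → u=-2. Stack: []
LOAD_FAST_LOAD_FAST q,u → push -8,-2. Stack: [-8, -2]
BINARY_OP * → -8 * -2 = 16. Stack: [16]
LOAD_FAST_LOAD_FAST a,u → push -10,-2. Stack: [16, -10, -2]
BINARY_OP * → -10 * -2 = 20. Stack: [16, 20]
BINARY_OP & → 16 & 20 = 16. Stack: [16]
STORE_FAST t → t=16. Stack: []
LOAD_FAST_LOAD_FAST u,q → push -2,-8. Stack: [-2, -8]
BINARY_OP * → -2 * -8 = 16. Stack: [16]
LOAD_FAST_LOAD_FAST t,a → push 16,-10. Stack: [16, 16, -10]
BINARY_OP - → 16 - -10 = 26. Stack: [16, 26]
BINARY_OP // → 16 // 26 = 0. Stack: [0]
STORE_FAST q → q=0. Stack: []
LOAD_FAST q → push 0. Stack: [0]
RETURN_VALUE → return 0.

16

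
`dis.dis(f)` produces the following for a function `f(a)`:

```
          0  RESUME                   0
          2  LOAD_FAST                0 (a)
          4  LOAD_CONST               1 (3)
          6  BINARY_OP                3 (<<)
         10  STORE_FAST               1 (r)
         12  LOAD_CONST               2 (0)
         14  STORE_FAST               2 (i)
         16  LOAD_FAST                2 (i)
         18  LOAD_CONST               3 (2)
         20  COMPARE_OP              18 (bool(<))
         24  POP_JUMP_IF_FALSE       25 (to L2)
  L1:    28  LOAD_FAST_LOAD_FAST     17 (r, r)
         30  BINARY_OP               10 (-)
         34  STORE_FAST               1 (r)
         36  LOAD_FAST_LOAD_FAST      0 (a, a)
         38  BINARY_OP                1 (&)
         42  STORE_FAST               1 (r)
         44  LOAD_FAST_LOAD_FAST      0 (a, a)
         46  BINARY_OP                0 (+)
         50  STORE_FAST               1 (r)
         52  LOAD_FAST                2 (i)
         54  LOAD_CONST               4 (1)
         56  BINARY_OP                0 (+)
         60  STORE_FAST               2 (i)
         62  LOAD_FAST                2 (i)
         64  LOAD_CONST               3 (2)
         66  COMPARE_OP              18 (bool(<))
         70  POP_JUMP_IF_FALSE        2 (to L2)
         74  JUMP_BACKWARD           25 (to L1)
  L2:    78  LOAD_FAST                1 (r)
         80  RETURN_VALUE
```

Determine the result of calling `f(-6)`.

-12

LOAD_FAST a → push -6. Stack: [-6]
LOAD_CONST → push 3. Stack: [-6, 3]
BINARY_OP << → -6 << 3 = -48. Stack: [-48]
STORE_FAST r → r=-48. Stack: []
LOAD_CONST → push 0. Stack: [0]
STORE_FAST i → i=0. Stack: []
LOAD_FAST i → push 0. Stack: [0]
LOAD_CONST → push 2. Stack: [0, 2]
COMPARE_OP bool(<) → 0 vs 2 = True. Stack: [True]
POP_JUMP_IF_FALSE → pop True; no jump. Stack: []
LOAD_FAST_LOAD_FAST r,r → push -48,-48. Stack: [-48, -48]
BINARY_OP - → -48 - -48 = 0. Stack: [0]
STORE_FAST r → r=0. Stack: []
LOAD_FAST_LOAD_FAST a,a → push -6,-6. Stack: [-6, -6]
BINARY_OP & → -6 & -6 = -6. Stack: [-6]
STORE_FAST r → r=-6. Stack: []
LOAD_FAST_LOAD_FAST a,a → push -6,-6. Stack: [-6, -6]
BINARY_OP + → -6 + -6 = -12. Stack: [-12]
STORE_FAST r → r=-12. Stack: []
LOAD_FAST i → push 0. Stack: [0]
LOAD_CONST → push 1. Stack: [0, 1]
BINARY_OP + → 0 + 1 = 1. Stack: [1]
STORE_FAST i → i=1. Stack: []
LOAD_FAST i → push 1. Stack: [1]
LOAD_CONST → push 2. Stack: [1, 2]
COMPARE_OP bool(<) → 1 vs 2 = True. Stack: [True]
POP_JUMP_IF_FALSE → pop True; no jump. Stack: []
LOAD_FAST_LOAD_FAST r,r → push -12,-12. Stack: [-12, -12]
BINARY_OP - → -12 - -12 = 0. Stack: [0]
STORE_FAST r → r=0. Stack: []
LOAD_FAST_LOAD_FAST a,a → push -6,-6. Stack: [-6, -6]
BINARY_OP & → -6 & -6 = -6. Stack: [-6]
STORE_FAST r → r=-6. Stack: []
LOAD_FAST_LOAD_FAST a,a → push -6,-6. Stack: [-6, -6]
BINARY_OP + → -6 + -6 = -12. Stack: [-12]
STORE_FAST r → r=-12. Stack: []
LOAD_FAST i → push 1. Stack: [1]
LOAD_CONST → push 1. Stack: [1, 1]
BINARY_OP + → 1 + 1 = 2. Stack: [2]
STORE_FAST i → i=2. Stack: []
LOAD_FAST i → push 2. Stack: [2]
LOAD_CONST → push 2. Stack: [2, 2]
COMPARE_OP bool(<) → 2 vs 2 = False. Stack: [False]
POP_JUMP_IF_FALSE → pop False; jump. Stack: []
LOAD_FAST r → push -12. Stack: [-12]
RETURN_VALUE → return -12.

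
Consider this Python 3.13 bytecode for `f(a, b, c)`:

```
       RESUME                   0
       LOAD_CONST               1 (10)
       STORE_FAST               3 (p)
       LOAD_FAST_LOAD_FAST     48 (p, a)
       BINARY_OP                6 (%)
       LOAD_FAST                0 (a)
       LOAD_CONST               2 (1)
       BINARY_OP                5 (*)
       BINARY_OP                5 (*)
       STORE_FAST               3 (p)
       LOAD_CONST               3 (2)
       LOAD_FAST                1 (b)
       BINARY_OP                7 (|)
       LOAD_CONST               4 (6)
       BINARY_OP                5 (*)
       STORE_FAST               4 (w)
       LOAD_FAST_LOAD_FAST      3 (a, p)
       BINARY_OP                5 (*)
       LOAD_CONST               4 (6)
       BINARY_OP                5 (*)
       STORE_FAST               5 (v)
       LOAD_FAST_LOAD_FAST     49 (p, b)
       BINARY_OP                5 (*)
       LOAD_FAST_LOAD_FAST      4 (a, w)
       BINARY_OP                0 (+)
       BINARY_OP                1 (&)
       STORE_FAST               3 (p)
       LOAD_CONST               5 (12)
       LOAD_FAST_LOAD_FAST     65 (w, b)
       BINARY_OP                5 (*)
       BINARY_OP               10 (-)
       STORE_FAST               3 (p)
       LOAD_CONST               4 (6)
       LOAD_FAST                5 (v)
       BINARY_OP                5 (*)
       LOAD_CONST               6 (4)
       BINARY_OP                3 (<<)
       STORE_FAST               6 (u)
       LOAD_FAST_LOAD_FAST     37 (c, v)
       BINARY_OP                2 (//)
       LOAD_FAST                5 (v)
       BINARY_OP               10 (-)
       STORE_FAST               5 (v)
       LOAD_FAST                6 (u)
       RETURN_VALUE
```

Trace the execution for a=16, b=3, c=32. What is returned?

LOAD_CONST → push 10. Stack: [10]
STORE_FAST p → p=10. Stack: []
LOAD_FAST_LOAD_FAST p,a → push 10,16. Stack: [10, 16]
BINARY_OP % → 10 % 16 = 10. Stack: [10]
LOAD_FAST a → push 16. Stack: [10, 16]
LOAD_CONST → push 1. Stack: [10, 16, 1]
BINARY_OP * → 16 * 1 = 16. Stack: [10, 16]
BINARY_OP * → 10 * 16 = 160. Stack: [160]
STORE_FAST p → p=160. Stack: []
LOAD_CONST → push 2. Stack: [2]
LOAD_FAST b → push 3. Stack: [2, 3]
BINARY_OP | → 2 | 3 = 3. Stack: [3]
LOAD_CONST → push 6. Stack: [3, 6]
BINARY_OP * → 3 * 6 = 18. Stack: [18]
STORE_FAST w → w=18. Stack: []
LOAD_FAST_LOAD_FAST a,p → push 16,160. Stack: [16, 160]
BINARY_OP * → 16 * 160 = 2560. Stack: [2560]
LOAD_CONST → push 6. Stack: [2560, 6]
BINARY_OP * → 2560 * 6 = 15360. Stack: [15360]
STORE_FAST v → v=15360. Stack: []
LOAD_FAST_LOAD_FAST p,b → push 160,3. Stack: [160, 3]
BINARY_OP * → 160 * 3 = 480. Stack: [480]
LOAD_FAST_LOAD_FAST a,w → push 16,18. Stack: [480, 16, 18]
BINARY_OP + → 16 + 18 = 34. Stack: [480, 34]
BINARY_OP & → 480 & 34 = 32. Stack: [32]
STORE_FAST p → p=32. Stack: []
LOAD_CONST → push 12. Stack: [12]
LOAD_FAST_LOAD_FAST w,b → push 18,3. Stack: [12, 18, 3]
BINARY_OP * → 18 * 3 = 54. Stack: [12, 54]
BINARY_OP - → 12 - 54 = -42. Stack: [-42]
STORE_FAST p → p=-42. Stack: []
LOAD_CONST → push 6. Stack: [6]
LOAD_FAST v → push 15360. Stack: [6, 15360]
BINARY_OP * → 6 * 15360 = 92160. Stack: [92160]
LOAD_CONST → push 4. Stack: [92160, 4]
BINARY_OP << → 92160 << 4 = 1474560. Stack: [1474560]
STORE_FAST u → u=1474560. Stack: []
LOAD_FAST_LOAD_FAST c,v → push 32,15360. Stack: [32, 15360]
BINARY_OP // → 32 // 15360 = 0. Stack: [0]
LOAD_FAST v → push 15360. Stack: [0, 15360]
BINARY_OP - → 0 - 15360 = -15360. Stack: [-15360]
STORE_FAST v → v=-15360. Stack: []
LOAD_FAST u → push 1474560. Stack: [1474560]
RETURN_VALUE → return 1474560.

1474560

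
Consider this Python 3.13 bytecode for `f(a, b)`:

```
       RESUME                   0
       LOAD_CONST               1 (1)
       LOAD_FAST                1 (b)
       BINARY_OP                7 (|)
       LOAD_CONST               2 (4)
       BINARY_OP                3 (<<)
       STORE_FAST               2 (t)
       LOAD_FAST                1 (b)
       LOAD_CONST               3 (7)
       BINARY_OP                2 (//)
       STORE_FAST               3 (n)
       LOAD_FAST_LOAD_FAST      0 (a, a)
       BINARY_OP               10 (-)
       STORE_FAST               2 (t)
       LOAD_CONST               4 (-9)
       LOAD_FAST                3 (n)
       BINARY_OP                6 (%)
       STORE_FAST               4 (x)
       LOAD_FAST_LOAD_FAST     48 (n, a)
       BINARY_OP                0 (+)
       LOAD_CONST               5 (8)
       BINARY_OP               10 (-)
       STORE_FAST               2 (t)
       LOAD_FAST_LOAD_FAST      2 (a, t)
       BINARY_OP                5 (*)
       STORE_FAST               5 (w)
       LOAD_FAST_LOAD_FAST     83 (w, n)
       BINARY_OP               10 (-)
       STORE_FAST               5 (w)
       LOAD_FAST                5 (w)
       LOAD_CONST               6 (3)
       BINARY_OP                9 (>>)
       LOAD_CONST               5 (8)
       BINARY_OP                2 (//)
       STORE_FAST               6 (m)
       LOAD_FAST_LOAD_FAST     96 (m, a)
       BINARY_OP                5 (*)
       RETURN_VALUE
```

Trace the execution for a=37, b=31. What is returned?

LOAD_CONST → push 1. Stack: [1]
LOAD_FAST b → push 31. Stack: [1, 31]
BINARY_OP | → 1 | 31 = 31. Stack: [31]
LOAD_CONST → push 4. Stack: [31, 4]
BINARY_OP << → 31 << 4 = 496. Stack: [496]
STORE_FAST t → t=496. Stack: []
LOAD_FAST b → push 31. Stack: [31]
LOAD_CONST → push 7. Stack: [31, 7]
BINARY_OP // → 31 // 7 = 4. Stack: [4]
STORE_FAST n → n=4. Stack: []
LOAD_FAST_LOAD_FAST a,a → push 37,37. Stack: [37, 37]
BINARY_OP - → 37 - 37 = 0. Stack: [0]
STORE_FAST t → t=0. Stack: []
LOAD_CONST → push -9. Stack: [-9]
LOAD_FAST n → push 4. Stack: [-9, 4]
BINARY_OP % → -9 % 4 = 3. Stack: [3]
STORE_FAST x → x=3. Stack: []
LOAD_FAST_LOAD_FAST n,a → push 4,37. Stack: [4, 37]
BINARY_OP + → 4 + 37 = 41. Stack: [41]
LOAD_CONST → push 8. Stack: [41, 8]
BINARY_OP - → 41 - 8 = 33. Stack: [33]
STORE_FAST t → t=33. Stack: []
LOAD_FAST_LOAD_FAST a,t → push 37,33. Stack: [37, 33]
BINARY_OP * → 37 * 33 = 1221. Stack: [1221]
STORE_FAST w → w=1221. Stack: []
LOAD_FAST_LOAD_FAST w,n → push 1221,4. Stack: [1221, 4]
BINARY_OP - → 1221 - 4 = 1217. Stack: [1217]
STORE_FAST w → w=1217. Stack: []
LOAD_FAST w → push 1217. Stack: [1217]
LOAD_CONST → push 3. Stack: [1217, 3]
BINARY_OP >> → 1217 >> 3 = 152. Stack: [152]
LOAD_CONST → push 8. Stack: [152, 8]
BINARY_OP // → 152 // 8 = 19. Stack: [19]
STORE_FAST m → m=19. Stack: []
LOAD_FAST_LOAD_FAST m,a → push 19,37. Stack: [19, 37]
BINARY_OP * → 19 * 37 = 703. Stack: [703]
RETURN_VALUE → return 703.

703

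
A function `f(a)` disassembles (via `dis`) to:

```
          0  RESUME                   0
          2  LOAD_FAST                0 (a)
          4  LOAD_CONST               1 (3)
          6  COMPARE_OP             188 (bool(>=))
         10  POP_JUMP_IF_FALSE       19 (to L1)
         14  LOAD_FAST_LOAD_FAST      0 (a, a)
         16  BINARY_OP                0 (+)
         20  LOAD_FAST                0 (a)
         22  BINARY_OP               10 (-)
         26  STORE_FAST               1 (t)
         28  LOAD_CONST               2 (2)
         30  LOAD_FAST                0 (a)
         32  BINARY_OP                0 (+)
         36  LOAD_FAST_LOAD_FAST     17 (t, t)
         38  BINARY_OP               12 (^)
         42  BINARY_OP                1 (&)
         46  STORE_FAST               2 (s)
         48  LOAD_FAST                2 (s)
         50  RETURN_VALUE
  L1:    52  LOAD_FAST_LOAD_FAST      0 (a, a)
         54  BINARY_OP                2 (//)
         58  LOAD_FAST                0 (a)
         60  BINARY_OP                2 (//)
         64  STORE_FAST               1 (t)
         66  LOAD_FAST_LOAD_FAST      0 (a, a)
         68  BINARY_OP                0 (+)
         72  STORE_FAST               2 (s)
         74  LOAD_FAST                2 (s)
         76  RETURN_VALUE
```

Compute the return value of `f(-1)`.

LOAD_FAST a → push -1. Stack: [-1]
LOAD_CONST → push 3. Stack: [-1, 3]
COMPARE_OP bool(>=) → -1 vs 3 = False. Stack: [False]
POP_JUMP_IF_FALSE → pop False; jump. Stack: []
LOAD_FAST_LOAD_FAST a,a → push -1,-1. Stack: [-1, -1]
BINARY_OP // → -1 // -1 = 1. Stack: [1]
LOAD_FAST a → push -1. Stack: [1, -1]
BINARY_OP // → 1 // -1 = -1. Stack: [-1]
STORE_FAST t → t=-1. Stack: []
LOAD_FAST_LOAD_FAST a,a → push -1,-1. Stack: [-1, -1]
BINARY_OP + → -1 + -1 = -2. Stack: [-2]
STORE_FAST s → s=-2. Stack: []
LOAD_FAST s → push -2. Stack: [-2]
RETURN_VALUE → return -2.

-2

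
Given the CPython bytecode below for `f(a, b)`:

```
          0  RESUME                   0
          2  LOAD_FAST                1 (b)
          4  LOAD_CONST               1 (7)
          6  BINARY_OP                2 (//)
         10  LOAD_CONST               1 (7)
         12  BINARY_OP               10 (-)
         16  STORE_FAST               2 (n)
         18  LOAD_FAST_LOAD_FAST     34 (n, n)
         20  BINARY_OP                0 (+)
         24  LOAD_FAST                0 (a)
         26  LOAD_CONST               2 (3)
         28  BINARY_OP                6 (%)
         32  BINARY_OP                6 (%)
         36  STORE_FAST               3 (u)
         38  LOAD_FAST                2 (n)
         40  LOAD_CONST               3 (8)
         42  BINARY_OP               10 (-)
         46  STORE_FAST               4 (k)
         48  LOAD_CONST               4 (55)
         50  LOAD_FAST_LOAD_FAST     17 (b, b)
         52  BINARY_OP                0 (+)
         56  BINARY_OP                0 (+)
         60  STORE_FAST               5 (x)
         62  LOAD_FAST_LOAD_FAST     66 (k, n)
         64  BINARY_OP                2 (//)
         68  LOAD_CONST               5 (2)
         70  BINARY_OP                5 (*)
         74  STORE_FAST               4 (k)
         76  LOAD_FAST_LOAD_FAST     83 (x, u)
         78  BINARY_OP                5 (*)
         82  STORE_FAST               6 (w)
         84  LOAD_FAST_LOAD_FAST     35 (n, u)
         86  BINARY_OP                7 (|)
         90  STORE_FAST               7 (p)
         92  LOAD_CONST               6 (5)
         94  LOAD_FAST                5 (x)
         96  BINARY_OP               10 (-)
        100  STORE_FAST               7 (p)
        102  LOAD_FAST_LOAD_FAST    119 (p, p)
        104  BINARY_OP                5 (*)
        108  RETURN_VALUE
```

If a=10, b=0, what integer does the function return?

LOAD_FAST b → push 0. Stack: [0]
LOAD_CONST → push 7. Stack: [0, 7]
BINARY_OP // → 0 // 7 = 0. Stack: [0]
LOAD_CONST → push 7. Stack: [0, 7]
BINARY_OP - → 0 - 7 = -7. Stack: [-7]
STORE_FAST n → n=-7. Stack: []
LOAD_FAST_LOAD_FAST n,n → push -7,-7. Stack: [-7, -7]
BINARY_OP + → -7 + -7 = -14. Stack: [-14]
LOAD_FAST a → push 10. Stack: [-14, 10]
LOAD_CONST → push 3. Stack: [-14, 10, 3]
BINARY_OP % → 10 % 3 = 1. Stack: [-14, 1]
BINARY_OP % → -14 % 1 = 0. Stack: [0]
STORE_FAST u → u=0. Stack: []
LOAD_FAST n → push -7. Stack: [-7]
LOAD_CONST → push 8. Stack: [-7, 8]
BINARY_OP - → -7 - 8 = -15. Stack: [-15]
STORE_FAST k → k=-15. Stack: []
LOAD_CONST → push 55. Stack: [55]
LOAD_FAST_LOAD_FAST b,b → push 0,0. Stack: [55, 0, 0]
BINARY_OP + → 0 + 0 = 0. Stack: [55, 0]
BINARY_OP + → 55 + 0 = 55. Stack: [55]
STORE_FAST x → x=55. Stack: []
LOAD_FAST_LOAD_FAST k,n → push -15,-7. Stack: [-15, -7]
BINARY_OP // → -15 // -7 = 2. Stack: [2]
LOAD_CONST → push 2. Stack: [2, 2]
BINARY_OP * → 2 * 2 = 4. Stack: [4]
STORE_FAST k → k=4. Stack: []
LOAD_FAST_LOAD_FAST x,u → push 55,0. Stack: [55, 0]
BINARY_OP * → 55 * 0 = 0. Stack: [0]
STORE_FAST w → w=0. Stack: []
LOAD_FAST_LOAD_FAST n,u → push -7,0. Stack: [-7, 0]
BINARY_OP | → -7 | 0 = -7. Stack: [-7]
STORE_FAST p → p=-7. Stack: []
LOAD_CONST → push 5. Stack: [5]
LOAD_FAST x → push 55. Stack: [5, 55]
BINARY_OP - → 5 - 55 = -50. Stack: [-50]
STORE_FAST p → p=-50. Stack: []
LOAD_FAST_LOAD_FAST p,p → push -50,-50. Stack: [-50, -50]
BINARY_OP * → -50 * -50 = 2500. Stack: [2500]
RETURN_VALUE → return 2500.

2500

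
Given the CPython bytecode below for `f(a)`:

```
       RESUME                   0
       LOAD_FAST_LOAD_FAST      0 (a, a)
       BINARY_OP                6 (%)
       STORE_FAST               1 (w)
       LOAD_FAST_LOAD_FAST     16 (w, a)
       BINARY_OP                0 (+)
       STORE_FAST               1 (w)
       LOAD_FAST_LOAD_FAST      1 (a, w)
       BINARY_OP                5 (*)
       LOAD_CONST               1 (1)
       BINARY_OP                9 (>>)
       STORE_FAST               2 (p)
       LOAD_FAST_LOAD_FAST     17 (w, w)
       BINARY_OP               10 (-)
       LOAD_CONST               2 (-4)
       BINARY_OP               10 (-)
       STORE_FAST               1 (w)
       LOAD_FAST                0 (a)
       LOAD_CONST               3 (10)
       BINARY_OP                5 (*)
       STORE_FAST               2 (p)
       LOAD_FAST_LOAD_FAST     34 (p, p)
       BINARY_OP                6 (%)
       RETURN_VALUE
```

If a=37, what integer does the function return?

LOAD_FAST_LOAD_FAST a,a → push 37,37. Stack: [37, 37]
BINARY_OP % → 37 % 37 = 0. Stack: [0]
STORE_FAST w → w=0. Stack: []
LOAD_FAST_LOAD_FAST w,a → push 0,37. Stack: [0, 37]
BINARY_OP + → 0 + 37 = 37. Stack: [37]
STORE_FAST w → w=37. Stack: []
LOAD_FAST_LOAD_FAST a,w → push 37,37. Stack: [37, 37]
BINARY_OP * → 37 * 37 = 1369. Stack: [1369]
LOAD_CONST → push 1. Stack: [1369, 1]
BINARY_OP >> → 1369 >> 1 = 684. Stack: [684]
STORE_FAST p → p=684. Stack: []
LOAD_FAST_LOAD_FAST w,w → push 37,37. Stack: [37, 37]
BINARY_OP - → 37 - 37 = 0. Stack: [0]
LOAD_CONST → push -4. Stack: [0, -4]
BINARY_OP - → 0 - -4 = 4. Stack: [4]
STORE_FAST w → w=4. Stack: []
LOAD_FAST a → push 37. Stack: [37]
LOAD_CONST → push 10. Stack: [37, 10]
BINARY_OP * → 37 * 10 = 370. Stack: [370]
STORE_FAST p → p=370. Stack: []
LOAD_FAST_LOAD_FAST p,p → push 370,370. Stack: [370, 370]
BINARY_OP % → 370 % 370 = 0. Stack: [0]
RETURN_VALUE → return 0.

0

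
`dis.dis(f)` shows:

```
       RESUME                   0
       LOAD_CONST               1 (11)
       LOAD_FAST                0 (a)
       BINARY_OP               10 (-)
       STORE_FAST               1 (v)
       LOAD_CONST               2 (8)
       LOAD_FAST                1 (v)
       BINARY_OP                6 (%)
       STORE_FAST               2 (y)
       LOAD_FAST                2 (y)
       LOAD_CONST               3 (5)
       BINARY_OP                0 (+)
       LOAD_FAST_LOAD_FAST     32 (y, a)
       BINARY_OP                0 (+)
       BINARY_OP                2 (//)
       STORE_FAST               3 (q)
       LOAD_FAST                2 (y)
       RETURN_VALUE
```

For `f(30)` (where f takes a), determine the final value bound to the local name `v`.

-19

LOAD_CONST → push 11. Stack: [11]
LOAD_FAST a → push 30. Stack: [11, 30]
BINARY_OP - → 11 - 30 = -19. Stack: [-19]
STORE_FAST v → v=-19. Stack: []
LOAD_CONST → push 8. Stack: [8]
LOAD_FAST v → push -19. Stack: [8, -19]
BINARY_OP % → 8 % -19 = -11. Stack: [-11]
STORE_FAST y → y=-11. Stack: []
LOAD_FAST y → push -11. Stack: [-11]
LOAD_CONST → push 5. Stack: [-11, 5]
BINARY_OP + → -11 + 5 = -6. Stack: [-6]
LOAD_FAST_LOAD_FAST y,a → push -11,30. Stack: [-6, -11, 30]
BINARY_OP + → -11 + 30 = 19. Stack: [-6, 19]
BINARY_OP // → -6 // 19 = -1. Stack: [-1]
STORE_FAST q → q=-1. Stack: []
LOAD_FAST y → push -11. Stack: [-11]
RETURN_VALUE → return -11.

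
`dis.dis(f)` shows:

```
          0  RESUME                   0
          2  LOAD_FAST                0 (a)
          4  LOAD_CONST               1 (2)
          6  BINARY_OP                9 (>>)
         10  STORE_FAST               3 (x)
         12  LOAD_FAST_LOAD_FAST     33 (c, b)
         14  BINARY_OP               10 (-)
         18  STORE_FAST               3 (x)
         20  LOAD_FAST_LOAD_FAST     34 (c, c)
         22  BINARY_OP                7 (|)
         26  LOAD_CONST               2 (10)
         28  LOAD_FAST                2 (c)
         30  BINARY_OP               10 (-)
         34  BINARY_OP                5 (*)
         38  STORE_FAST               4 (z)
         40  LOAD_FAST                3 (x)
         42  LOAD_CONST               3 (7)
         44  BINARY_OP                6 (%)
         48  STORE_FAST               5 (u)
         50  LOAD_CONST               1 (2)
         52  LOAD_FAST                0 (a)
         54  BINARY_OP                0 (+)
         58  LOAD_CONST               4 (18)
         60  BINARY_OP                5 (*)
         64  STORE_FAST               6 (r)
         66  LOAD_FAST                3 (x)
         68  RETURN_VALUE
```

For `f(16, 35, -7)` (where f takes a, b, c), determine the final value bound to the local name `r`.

324

LOAD_FAST a → push 16. Stack: [16]
LOAD_CONST → push 2. Stack: [16, 2]
BINARY_OP >> → 16 >> 2 = 4. Stack: [4]
STORE_FAST x → x=4. Stack: []
LOAD_FAST_LOAD_FAST c,b → push -7,35. Stack: [-7, 35]
BINARY_OP - → -7 - 35 = -42. Stack: [-42]
STORE_FAST x → x=-42. Stack: []
LOAD_FAST_LOAD_FAST c,c → push -7,-7. Stack: [-7, -7]
BINARY_OP | → -7 | -7 = -7. Stack: [-7]
LOAD_CONST → push 10. Stack: [-7, 10]
LOAD_FAST c → push -7. Stack: [-7, 10, -7]
BINARY_OP - → 10 - -7 = 17. Stack: [-7, 17]
BINARY_OP * → -7 * 17 = -119. Stack: [-119]
STORE_FAST z → z=-119. Stack: []
LOAD_FAST x → push -42. Stack: [-42]
LOAD_CONST → push 7. Stack: [-42, 7]
BINARY_OP % → -42 % 7 = 0. Stack: [0]
STORE_FAST u → u=0. Stack: []
LOAD_CONST → push 2. Stack: [2]
LOAD_FAST a → push 16. Stack: [2, 16]
BINARY_OP + → 2 + 16 = 18. Stack: [18]
LOAD_CONST → push 18. Stack: [18, 18]
BINARY_OP * → 18 * 18 = 324. Stack: [324]
STORE_FAST r → r=324. Stack: []
LOAD_FAST x → push -42. Stack: [-42]
RETURN_VALUE → return -42.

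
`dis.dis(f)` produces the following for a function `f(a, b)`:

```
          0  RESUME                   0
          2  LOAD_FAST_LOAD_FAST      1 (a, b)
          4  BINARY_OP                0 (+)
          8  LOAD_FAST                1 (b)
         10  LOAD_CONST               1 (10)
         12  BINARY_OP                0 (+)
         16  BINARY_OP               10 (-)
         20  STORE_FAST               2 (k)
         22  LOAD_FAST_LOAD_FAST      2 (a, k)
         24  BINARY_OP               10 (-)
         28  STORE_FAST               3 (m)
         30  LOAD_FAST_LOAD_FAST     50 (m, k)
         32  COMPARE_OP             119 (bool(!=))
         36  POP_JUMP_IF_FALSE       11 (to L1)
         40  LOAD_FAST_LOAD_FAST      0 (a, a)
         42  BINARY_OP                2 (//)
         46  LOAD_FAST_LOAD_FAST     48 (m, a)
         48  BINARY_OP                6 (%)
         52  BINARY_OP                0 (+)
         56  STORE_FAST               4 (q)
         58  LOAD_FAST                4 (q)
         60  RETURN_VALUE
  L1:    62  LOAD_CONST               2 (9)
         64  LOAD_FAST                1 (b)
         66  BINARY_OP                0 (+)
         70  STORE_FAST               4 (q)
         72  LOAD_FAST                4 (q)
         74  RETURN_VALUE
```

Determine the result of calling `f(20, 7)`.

16

LOAD_FAST_LOAD_FAST a,b → push 20,7. Stack: [20, 7]
BINARY_OP + → 20 + 7 = 27. Stack: [27]
LOAD_FAST b → push 7. Stack: [27, 7]
LOAD_CONST → push 10. Stack: [27, 7, 10]
BINARY_OP + → 7 + 10 = 17. Stack: [27, 17]
BINARY_OP - → 27 - 17 = 10. Stack: [10]
STORE_FAST k → k=10. Stack: []
LOAD_FAST_LOAD_FAST a,k → push 20,10. Stack: [20, 10]
BINARY_OP - → 20 - 10 = 10. Stack: [10]
STORE_FAST m → m=10. Stack: []
LOAD_FAST_LOAD_FAST m,k → push 10,10. Stack: [10, 10]
COMPARE_OP bool(!=) → 10 vs 10 = False. Stack: [False]
POP_JUMP_IF_FALSE → pop False; jump. Stack: []
LOAD_CONST → push 9. Stack: [9]
LOAD_FAST b → push 7. Stack: [9, 7]
BINARY_OP + → 9 + 7 = 16. Stack: [16]
STORE_FAST q → q=16. Stack: []
LOAD_FAST q → push 16. Stack: [16]
RETURN_VALUE → return 16.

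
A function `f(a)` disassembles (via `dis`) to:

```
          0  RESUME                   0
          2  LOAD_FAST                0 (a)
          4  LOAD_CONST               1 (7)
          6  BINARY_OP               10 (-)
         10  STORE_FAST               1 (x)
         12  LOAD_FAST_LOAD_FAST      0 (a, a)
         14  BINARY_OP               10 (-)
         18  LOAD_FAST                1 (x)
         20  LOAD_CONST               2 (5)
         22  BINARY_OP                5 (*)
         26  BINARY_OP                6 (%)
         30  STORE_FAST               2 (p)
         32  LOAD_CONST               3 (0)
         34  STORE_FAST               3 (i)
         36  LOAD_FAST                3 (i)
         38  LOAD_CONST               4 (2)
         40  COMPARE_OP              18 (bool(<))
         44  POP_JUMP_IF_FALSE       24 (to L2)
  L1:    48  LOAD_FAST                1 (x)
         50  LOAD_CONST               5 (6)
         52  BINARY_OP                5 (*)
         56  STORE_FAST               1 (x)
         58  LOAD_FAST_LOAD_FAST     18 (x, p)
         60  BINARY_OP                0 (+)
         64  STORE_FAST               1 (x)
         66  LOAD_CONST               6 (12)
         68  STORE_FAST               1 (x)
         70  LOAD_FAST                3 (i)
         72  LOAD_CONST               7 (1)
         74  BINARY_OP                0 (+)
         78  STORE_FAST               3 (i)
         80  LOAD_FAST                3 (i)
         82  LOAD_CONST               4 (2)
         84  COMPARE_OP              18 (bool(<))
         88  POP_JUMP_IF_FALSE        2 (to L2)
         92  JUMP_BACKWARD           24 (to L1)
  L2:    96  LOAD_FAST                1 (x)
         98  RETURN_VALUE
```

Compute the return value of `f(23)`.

LOAD_FAST a → push 23. Stack: [23]
LOAD_CONST → push 7. Stack: [23, 7]
BINARY_OP - → 23 - 7 = 16. Stack: [16]
STORE_FAST x → x=16. Stack: []
LOAD_FAST_LOAD_FAST a,a → push 23,23. Stack: [23, 23]
BINARY_OP - → 23 - 23 = 0. Stack: [0]
LOAD_FAST x → push 16. Stack: [0, 16]
LOAD_CONST → push 5. Stack: [0, 16, 5]
BINARY_OP * → 16 * 5 = 80. Stack: [0, 80]
BINARY_OP % → 0 % 80 = 0. Stack: [0]
STORE_FAST p → p=0. Stack: []
LOAD_CONST → push 0. Stack: [0]
STORE_FAST i → i=0. Stack: []
LOAD_FAST i → push 0. Stack: [0]
LOAD_CONST → push 2. Stack: [0, 2]
COMPARE_OP bool(<) → 0 vs 2 = True. Stack: [True]
POP_JUMP_IF_FALSE → pop True; no jump. Stack: []
LOAD_FAST x → push 16. Stack: [16]
LOAD_CONST → push 6. Stack: [16, 6]
BINARY_OP * → 16 * 6 = 96. Stack: [96]
STORE_FAST x → x=96. Stack: []
LOAD_FAST_LOAD_FAST x,p → push 96,0. Stack: [96, 0]
BINARY_OP + → 96 + 0 = 96. Stack: [96]
STORE_FAST x → x=96. Stack: []
LOAD_CONST → push 12. Stack: [12]
STORE_FAST x → x=12. Stack: []
LOAD_FAST i → push 0. Stack: [0]
LOAD_CONST → push 1. Stack: [0, 1]
BINARY_OP + → 0 + 1 = 1. Stack: [1]
STORE_FAST i → i=1. Stack: []
LOAD_FAST i → push 1. Stack: [1]
LOAD_CONST → push 2. Stack: [1, 2]
COMPARE_OP bool(<) → 1 vs 2 = True. Stack: [True]
POP_JUMP_IF_FALSE → pop True; no jump. Stack: []
LOAD_FAST x → push 12. Stack: [12]
LOAD_CONST → push 6. Stack: [12, 6]
BINARY_OP * → 12 * 6 = 72. Stack: [72]
STORE_FAST x → x=72. Stack: []
LOAD_FAST_LOAD_FAST x,p → push 72,0. Stack: [72, 0]
BINARY_OP + → 72 + 0 = 72. Stack: [72]
STORE_FAST x → x=72. Stack: []
LOAD_CONST → push 12. Stack: [12]
STORE_FAST x → x=12. Stack: []
LOAD_FAST i → push 1. Stack: [1]
LOAD_CONST → push 1. Stack: [1, 1]
BINARY_OP + → 1 + 1 = 2. Stack: [2]
STORE_FAST i → i=2. Stack: []
LOAD_FAST i → push 2. Stack: [2]
LOAD_CONST → push 2. Stack: [2, 2]
COMPARE_OP bool(<) → 2 vs 2 = False. Stack: [False]
POP_JUMP_IF_FALSE → pop False; jump. Stack: []
LOAD_FAST x → push 12. Stack: [12]
RETURN_VALUE → return 12.

12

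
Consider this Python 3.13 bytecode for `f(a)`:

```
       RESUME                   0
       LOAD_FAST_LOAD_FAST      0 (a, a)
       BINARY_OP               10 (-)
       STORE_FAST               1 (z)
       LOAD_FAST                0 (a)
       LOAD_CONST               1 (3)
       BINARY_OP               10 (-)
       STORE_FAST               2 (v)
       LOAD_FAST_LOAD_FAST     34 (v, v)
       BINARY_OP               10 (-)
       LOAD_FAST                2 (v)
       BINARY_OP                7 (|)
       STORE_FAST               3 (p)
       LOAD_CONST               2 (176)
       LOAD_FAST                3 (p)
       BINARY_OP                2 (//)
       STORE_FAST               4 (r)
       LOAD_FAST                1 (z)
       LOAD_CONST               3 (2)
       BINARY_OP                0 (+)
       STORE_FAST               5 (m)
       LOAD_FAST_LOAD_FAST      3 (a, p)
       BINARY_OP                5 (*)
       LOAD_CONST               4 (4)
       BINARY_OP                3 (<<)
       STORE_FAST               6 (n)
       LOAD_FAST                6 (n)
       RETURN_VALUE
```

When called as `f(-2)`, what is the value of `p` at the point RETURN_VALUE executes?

-5

LOAD_FAST_LOAD_FAST a,a → push -2,-2. Stack: [-2, -2]
BINARY_OP - → -2 - -2 = 0. Stack: [0]
STORE_FAST z → z=0. Stack: []
LOAD_FAST a → push -2. Stack: [-2]
LOAD_CONST → push 3. Stack: [-2, 3]
BINARY_OP - → -2 - 3 = -5. Stack: [-5]
STORE_FAST v → v=-5. Stack: []
LOAD_FAST_LOAD_FAST v,v → push -5,-5. Stack: [-5, -5]
BINARY_OP - → -5 - -5 = 0. Stack: [0]
LOAD_FAST v → push -5. Stack: [0, -5]
BINARY_OP | → 0 | -5 = -5. Stack: [-5]
STORE_FAST p → p=-5. Stack: []
LOAD_CONST → push 176. Stack: [176]
LOAD_FAST p → push -5. Stack: [176, -5]
BINARY_OP // → 176 // -5 = -36. Stack: [-36]
STORE_FAST r → r=-36. Stack: []
LOAD_FAST z → push 0. Stack: [0]
LOAD_CONST → push 2. Stack: [0, 2]
BINARY_OP + → 0 + 2 = 2. Stack: [2]
STORE_FAST m → m=2. Stack: []
LOAD_FAST_LOAD_FAST a,p → push -2,-5. Stack: [-2, -5]
BINARY_OP * → -2 * -5 = 10. Stack: [10]
LOAD_CONST → push 4. Stack: [10, 4]
BINARY_OP << → 10 << 4 = 160. Stack: [160]
STORE_FAST n → n=160. Stack: []
LOAD_FAST n → push 160. Stack: [160]
RETURN_VALUE → return 160.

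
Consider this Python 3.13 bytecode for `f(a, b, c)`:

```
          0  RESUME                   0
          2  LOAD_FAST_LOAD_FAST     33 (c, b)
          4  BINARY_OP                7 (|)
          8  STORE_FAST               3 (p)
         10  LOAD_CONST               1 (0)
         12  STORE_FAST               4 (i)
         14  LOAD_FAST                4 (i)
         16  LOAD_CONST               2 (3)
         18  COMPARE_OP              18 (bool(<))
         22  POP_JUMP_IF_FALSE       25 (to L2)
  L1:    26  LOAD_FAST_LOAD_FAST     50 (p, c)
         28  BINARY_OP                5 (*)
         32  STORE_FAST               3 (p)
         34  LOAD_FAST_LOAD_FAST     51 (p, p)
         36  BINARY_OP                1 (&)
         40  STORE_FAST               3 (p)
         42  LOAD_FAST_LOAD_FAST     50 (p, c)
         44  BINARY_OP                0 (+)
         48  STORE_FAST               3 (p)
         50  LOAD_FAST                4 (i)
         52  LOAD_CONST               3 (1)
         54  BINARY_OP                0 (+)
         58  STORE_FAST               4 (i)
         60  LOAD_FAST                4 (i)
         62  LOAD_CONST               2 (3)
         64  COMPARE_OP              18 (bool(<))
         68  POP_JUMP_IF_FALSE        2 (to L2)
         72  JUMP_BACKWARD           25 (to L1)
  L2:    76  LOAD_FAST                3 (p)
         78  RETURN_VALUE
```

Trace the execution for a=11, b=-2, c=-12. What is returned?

LOAD_FAST_LOAD_FAST c,b → push -12,-2
BINARY_OP | → -12 | -2 = -2
STORE_FAST p → p=-2
LOAD_CONST → push 0
STORE_FAST i → i=0
LOAD_FAST i → push 0
LOAD_CONST → push 3
COMPARE_OP bool(<) → 0 vs 3 = True
POP_JUMP_IF_FALSE → pop True; no jump
LOAD_FAST_LOAD_FAST p,c → push -2,-12
BINARY_OP * → -2 * -12 = 24
STORE_FAST p → p=24
LOAD_FAST_LOAD_FAST p,p → push 24,24
BINARY_OP & → 24 & 24 = 24
STORE_FAST p → p=24
LOAD_FAST_LOAD_FAST p,c → push 24,-12
BINARY_OP + → 24 + -12 = 12
STORE_FAST p → p=12
LOAD_FAST i → push 0
LOAD_CONST → push 1
BINARY_OP + → 0 + 1 = 1
STORE_FAST i → i=1
LOAD_FAST i → push 1
LOAD_CONST → push 3
COMPARE_OP bool(<) → 1 vs 3 = True
POP_JUMP_IF_FALSE → pop True; no jump
LOAD_FAST_LOAD_FAST p,c → push 12,-12
BINARY_OP * → 12 * -12 = -144
STORE_FAST p → p=-144
LOAD_FAST_LOAD_FAST p,p → push -144,-144
BINARY_OP & → -144 & -144 = -144
STORE_FAST p → p=-144
LOAD_FAST_LOAD_FAST p,c → push -144,-12
BINARY_OP + → -144 + -12 = -156
STORE_FAST p → p=-156
LOAD_FAST i → push 1
LOAD_CONST → push 1
BINARY_OP + → 1 + 1 = 2
STORE_FAST i → i=2
LOAD_FAST i → push 2
LOAD_CONST → push 3
COMPARE_OP bool(<) → 2 vs 3 = True
POP_JUMP_IF_FALSE → pop True; no jump
LOAD_FAST_LOAD_FAST p,c → push -156,-12
BINARY_OP * → -156 * -12 = 1872
STORE_FAST p → p=1872
LOAD_FAST_LOAD_FAST p,p → push 1872,1872
BINARY_OP & → 1872 & 1872 = 1872
STORE_FAST p → p=1872
LOAD_FAST_LOAD_FAST p,c → push 1872,-12
BINARY_OP + → 1872 + -12 = 1860
STORE_FAST p → p=1860
LOAD_FAST i → push 2
LOAD_CONST → push 1
BINARY_OP + → 2 + 1 = 3
STORE_FAST i → i=3
LOAD_FAST i → push 3
LOAD_CONST → push 3
COMPARE_OP bool(<) → 3 vs 3 = False
POP_JUMP_IF_FALSE → pop False; jump
LOAD_FAST p → push 1860
RETURN_VALUE → return 1860.

1860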